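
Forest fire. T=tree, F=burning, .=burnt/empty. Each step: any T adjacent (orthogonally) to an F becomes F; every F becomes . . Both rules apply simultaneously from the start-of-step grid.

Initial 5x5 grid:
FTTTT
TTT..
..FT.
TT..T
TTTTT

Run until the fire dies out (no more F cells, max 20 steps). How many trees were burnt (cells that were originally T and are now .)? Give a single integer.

Step 1: +4 fires, +2 burnt (F count now 4)
Step 2: +2 fires, +4 burnt (F count now 2)
Step 3: +1 fires, +2 burnt (F count now 1)
Step 4: +1 fires, +1 burnt (F count now 1)
Step 5: +0 fires, +1 burnt (F count now 0)
Fire out after step 5
Initially T: 16, now '.': 17
Total burnt (originally-T cells now '.'): 8

Answer: 8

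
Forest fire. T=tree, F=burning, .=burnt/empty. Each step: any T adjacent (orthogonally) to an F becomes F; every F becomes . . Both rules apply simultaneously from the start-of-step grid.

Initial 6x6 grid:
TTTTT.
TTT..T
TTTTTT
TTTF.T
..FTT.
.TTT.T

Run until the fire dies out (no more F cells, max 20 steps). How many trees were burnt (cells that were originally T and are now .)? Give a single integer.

Answer: 24

Derivation:
Step 1: +4 fires, +2 burnt (F count now 4)
Step 2: +6 fires, +4 burnt (F count now 6)
Step 3: +4 fires, +6 burnt (F count now 4)
Step 4: +5 fires, +4 burnt (F count now 5)
Step 5: +3 fires, +5 burnt (F count now 3)
Step 6: +2 fires, +3 burnt (F count now 2)
Step 7: +0 fires, +2 burnt (F count now 0)
Fire out after step 7
Initially T: 25, now '.': 35
Total burnt (originally-T cells now '.'): 24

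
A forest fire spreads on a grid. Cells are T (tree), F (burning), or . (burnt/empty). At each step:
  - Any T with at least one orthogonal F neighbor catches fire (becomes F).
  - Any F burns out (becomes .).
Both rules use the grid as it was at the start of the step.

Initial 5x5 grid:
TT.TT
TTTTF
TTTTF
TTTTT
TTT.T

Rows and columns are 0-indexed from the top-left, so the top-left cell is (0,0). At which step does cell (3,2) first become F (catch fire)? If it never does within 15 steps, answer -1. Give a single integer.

Step 1: cell (3,2)='T' (+4 fires, +2 burnt)
Step 2: cell (3,2)='T' (+5 fires, +4 burnt)
Step 3: cell (3,2)='F' (+3 fires, +5 burnt)
  -> target ignites at step 3
Step 4: cell (3,2)='.' (+5 fires, +3 burnt)
Step 5: cell (3,2)='.' (+3 fires, +5 burnt)
Step 6: cell (3,2)='.' (+1 fires, +3 burnt)
Step 7: cell (3,2)='.' (+0 fires, +1 burnt)
  fire out at step 7

3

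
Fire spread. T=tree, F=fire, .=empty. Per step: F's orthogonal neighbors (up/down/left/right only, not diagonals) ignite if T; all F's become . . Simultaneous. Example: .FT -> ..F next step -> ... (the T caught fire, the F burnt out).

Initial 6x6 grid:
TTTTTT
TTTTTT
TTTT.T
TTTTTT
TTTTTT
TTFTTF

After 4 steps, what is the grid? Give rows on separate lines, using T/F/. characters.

Step 1: 5 trees catch fire, 2 burn out
  TTTTTT
  TTTTTT
  TTTT.T
  TTTTTT
  TTFTTF
  TF.FF.
Step 2: 6 trees catch fire, 5 burn out
  TTTTTT
  TTTTTT
  TTTT.T
  TTFTTF
  TF.FF.
  F.....
Step 3: 6 trees catch fire, 6 burn out
  TTTTTT
  TTTTTT
  TTFT.F
  TF.FF.
  F.....
  ......
Step 4: 5 trees catch fire, 6 burn out
  TTTTTT
  TTFTTF
  TF.F..
  F.....
  ......
  ......

TTTTTT
TTFTTF
TF.F..
F.....
......
......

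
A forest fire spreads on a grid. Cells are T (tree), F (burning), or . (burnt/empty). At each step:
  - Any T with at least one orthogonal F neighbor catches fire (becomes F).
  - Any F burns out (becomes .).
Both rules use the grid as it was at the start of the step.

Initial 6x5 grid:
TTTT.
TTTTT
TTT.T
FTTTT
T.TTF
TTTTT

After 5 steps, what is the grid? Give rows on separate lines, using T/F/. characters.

Step 1: 6 trees catch fire, 2 burn out
  TTTT.
  TTTTT
  FTT.T
  .FTTF
  F.TF.
  TTTTF
Step 2: 8 trees catch fire, 6 burn out
  TTTT.
  FTTTT
  .FT.F
  ..FF.
  ..F..
  FTTF.
Step 3: 6 trees catch fire, 8 burn out
  FTTT.
  .FTTF
  ..F..
  .....
  .....
  .FF..
Step 4: 3 trees catch fire, 6 burn out
  .FTT.
  ..FF.
  .....
  .....
  .....
  .....
Step 5: 2 trees catch fire, 3 burn out
  ..FF.
  .....
  .....
  .....
  .....
  .....

..FF.
.....
.....
.....
.....
.....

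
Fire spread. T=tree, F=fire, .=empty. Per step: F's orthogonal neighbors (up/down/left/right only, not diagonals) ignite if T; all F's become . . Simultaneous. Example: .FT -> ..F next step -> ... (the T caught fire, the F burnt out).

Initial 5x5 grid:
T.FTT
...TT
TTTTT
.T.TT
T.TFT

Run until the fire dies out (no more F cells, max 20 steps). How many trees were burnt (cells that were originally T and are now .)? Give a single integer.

Step 1: +4 fires, +2 burnt (F count now 4)
Step 2: +4 fires, +4 burnt (F count now 4)
Step 3: +3 fires, +4 burnt (F count now 3)
Step 4: +1 fires, +3 burnt (F count now 1)
Step 5: +2 fires, +1 burnt (F count now 2)
Step 6: +0 fires, +2 burnt (F count now 0)
Fire out after step 6
Initially T: 16, now '.': 23
Total burnt (originally-T cells now '.'): 14

Answer: 14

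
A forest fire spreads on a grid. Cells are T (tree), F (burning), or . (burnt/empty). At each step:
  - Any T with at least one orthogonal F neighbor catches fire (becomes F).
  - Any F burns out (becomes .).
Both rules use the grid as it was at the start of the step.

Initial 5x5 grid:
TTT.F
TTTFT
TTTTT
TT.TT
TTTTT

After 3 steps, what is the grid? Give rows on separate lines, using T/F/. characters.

Step 1: 3 trees catch fire, 2 burn out
  TTT..
  TTF.F
  TTTFT
  TT.TT
  TTTTT
Step 2: 5 trees catch fire, 3 burn out
  TTF..
  TF...
  TTF.F
  TT.FT
  TTTTT
Step 3: 5 trees catch fire, 5 burn out
  TF...
  F....
  TF...
  TT..F
  TTTFT

TF...
F....
TF...
TT..F
TTTFT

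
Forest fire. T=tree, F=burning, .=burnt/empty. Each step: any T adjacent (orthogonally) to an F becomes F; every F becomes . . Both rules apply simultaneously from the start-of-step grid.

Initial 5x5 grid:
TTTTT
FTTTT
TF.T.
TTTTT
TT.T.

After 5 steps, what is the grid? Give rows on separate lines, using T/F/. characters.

Step 1: 4 trees catch fire, 2 burn out
  FTTTT
  .FTTT
  F..T.
  TFTTT
  TT.T.
Step 2: 5 trees catch fire, 4 burn out
  .FTTT
  ..FTT
  ...T.
  F.FTT
  TF.T.
Step 3: 4 trees catch fire, 5 burn out
  ..FTT
  ...FT
  ...T.
  ...FT
  F..T.
Step 4: 5 trees catch fire, 4 burn out
  ...FT
  ....F
  ...F.
  ....F
  ...F.
Step 5: 1 trees catch fire, 5 burn out
  ....F
  .....
  .....
  .....
  .....

....F
.....
.....
.....
.....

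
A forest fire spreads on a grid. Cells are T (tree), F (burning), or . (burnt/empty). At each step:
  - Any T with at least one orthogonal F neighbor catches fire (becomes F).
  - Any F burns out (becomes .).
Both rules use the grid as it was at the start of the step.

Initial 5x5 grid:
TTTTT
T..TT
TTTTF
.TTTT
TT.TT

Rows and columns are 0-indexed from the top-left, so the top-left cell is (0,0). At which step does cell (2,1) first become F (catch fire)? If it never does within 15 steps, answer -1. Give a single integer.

Step 1: cell (2,1)='T' (+3 fires, +1 burnt)
Step 2: cell (2,1)='T' (+5 fires, +3 burnt)
Step 3: cell (2,1)='F' (+4 fires, +5 burnt)
  -> target ignites at step 3
Step 4: cell (2,1)='.' (+3 fires, +4 burnt)
Step 5: cell (2,1)='.' (+3 fires, +3 burnt)
Step 6: cell (2,1)='.' (+2 fires, +3 burnt)
Step 7: cell (2,1)='.' (+0 fires, +2 burnt)
  fire out at step 7

3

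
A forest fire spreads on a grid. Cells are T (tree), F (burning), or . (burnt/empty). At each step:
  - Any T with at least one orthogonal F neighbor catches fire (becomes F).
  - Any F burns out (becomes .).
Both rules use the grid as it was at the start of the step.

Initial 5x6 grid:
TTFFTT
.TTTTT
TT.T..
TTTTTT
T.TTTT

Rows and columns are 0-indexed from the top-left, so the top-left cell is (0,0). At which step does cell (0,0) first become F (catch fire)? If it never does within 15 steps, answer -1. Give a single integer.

Step 1: cell (0,0)='T' (+4 fires, +2 burnt)
Step 2: cell (0,0)='F' (+5 fires, +4 burnt)
  -> target ignites at step 2
Step 3: cell (0,0)='.' (+3 fires, +5 burnt)
Step 4: cell (0,0)='.' (+5 fires, +3 burnt)
Step 5: cell (0,0)='.' (+4 fires, +5 burnt)
Step 6: cell (0,0)='.' (+2 fires, +4 burnt)
Step 7: cell (0,0)='.' (+0 fires, +2 burnt)
  fire out at step 7

2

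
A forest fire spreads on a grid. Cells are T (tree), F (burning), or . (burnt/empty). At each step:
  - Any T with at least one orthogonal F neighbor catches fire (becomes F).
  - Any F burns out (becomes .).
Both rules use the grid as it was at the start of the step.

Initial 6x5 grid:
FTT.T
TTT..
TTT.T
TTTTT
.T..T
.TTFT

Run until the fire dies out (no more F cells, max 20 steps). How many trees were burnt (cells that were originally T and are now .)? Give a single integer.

Answer: 19

Derivation:
Step 1: +4 fires, +2 burnt (F count now 4)
Step 2: +5 fires, +4 burnt (F count now 5)
Step 3: +5 fires, +5 burnt (F count now 5)
Step 4: +4 fires, +5 burnt (F count now 4)
Step 5: +1 fires, +4 burnt (F count now 1)
Step 6: +0 fires, +1 burnt (F count now 0)
Fire out after step 6
Initially T: 20, now '.': 29
Total burnt (originally-T cells now '.'): 19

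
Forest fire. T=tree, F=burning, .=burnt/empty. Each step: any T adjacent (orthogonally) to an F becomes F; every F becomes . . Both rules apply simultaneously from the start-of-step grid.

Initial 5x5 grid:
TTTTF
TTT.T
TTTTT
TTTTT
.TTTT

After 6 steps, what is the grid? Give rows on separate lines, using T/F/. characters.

Step 1: 2 trees catch fire, 1 burn out
  TTTF.
  TTT.F
  TTTTT
  TTTTT
  .TTTT
Step 2: 2 trees catch fire, 2 burn out
  TTF..
  TTT..
  TTTTF
  TTTTT
  .TTTT
Step 3: 4 trees catch fire, 2 burn out
  TF...
  TTF..
  TTTF.
  TTTTF
  .TTTT
Step 4: 5 trees catch fire, 4 burn out
  F....
  TF...
  TTF..
  TTTF.
  .TTTF
Step 5: 4 trees catch fire, 5 burn out
  .....
  F....
  TF...
  TTF..
  .TTF.
Step 6: 3 trees catch fire, 4 burn out
  .....
  .....
  F....
  TF...
  .TF..

.....
.....
F....
TF...
.TF..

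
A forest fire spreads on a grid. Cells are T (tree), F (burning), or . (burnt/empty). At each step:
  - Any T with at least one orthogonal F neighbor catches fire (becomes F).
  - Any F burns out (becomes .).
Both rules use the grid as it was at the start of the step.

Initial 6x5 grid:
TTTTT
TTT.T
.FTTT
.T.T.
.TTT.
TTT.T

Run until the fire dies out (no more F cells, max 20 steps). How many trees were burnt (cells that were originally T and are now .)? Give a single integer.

Step 1: +3 fires, +1 burnt (F count now 3)
Step 2: +5 fires, +3 burnt (F count now 5)
Step 3: +6 fires, +5 burnt (F count now 6)
Step 4: +5 fires, +6 burnt (F count now 5)
Step 5: +1 fires, +5 burnt (F count now 1)
Step 6: +0 fires, +1 burnt (F count now 0)
Fire out after step 6
Initially T: 21, now '.': 29
Total burnt (originally-T cells now '.'): 20

Answer: 20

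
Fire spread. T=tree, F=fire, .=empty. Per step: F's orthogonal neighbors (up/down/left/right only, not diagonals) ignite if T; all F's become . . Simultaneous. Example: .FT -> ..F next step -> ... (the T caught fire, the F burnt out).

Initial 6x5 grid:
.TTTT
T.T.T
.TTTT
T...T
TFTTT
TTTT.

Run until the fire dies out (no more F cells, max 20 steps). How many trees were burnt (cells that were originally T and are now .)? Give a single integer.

Step 1: +3 fires, +1 burnt (F count now 3)
Step 2: +4 fires, +3 burnt (F count now 4)
Step 3: +2 fires, +4 burnt (F count now 2)
Step 4: +1 fires, +2 burnt (F count now 1)
Step 5: +1 fires, +1 burnt (F count now 1)
Step 6: +2 fires, +1 burnt (F count now 2)
Step 7: +2 fires, +2 burnt (F count now 2)
Step 8: +3 fires, +2 burnt (F count now 3)
Step 9: +1 fires, +3 burnt (F count now 1)
Step 10: +1 fires, +1 burnt (F count now 1)
Step 11: +0 fires, +1 burnt (F count now 0)
Fire out after step 11
Initially T: 21, now '.': 29
Total burnt (originally-T cells now '.'): 20

Answer: 20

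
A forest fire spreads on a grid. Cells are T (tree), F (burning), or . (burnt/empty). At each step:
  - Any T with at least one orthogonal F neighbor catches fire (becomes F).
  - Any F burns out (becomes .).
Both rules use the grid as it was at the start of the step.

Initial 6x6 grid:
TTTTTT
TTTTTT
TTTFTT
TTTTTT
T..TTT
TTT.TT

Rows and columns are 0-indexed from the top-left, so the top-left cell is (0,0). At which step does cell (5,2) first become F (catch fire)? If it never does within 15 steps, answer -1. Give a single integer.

Step 1: cell (5,2)='T' (+4 fires, +1 burnt)
Step 2: cell (5,2)='T' (+8 fires, +4 burnt)
Step 3: cell (5,2)='T' (+8 fires, +8 burnt)
Step 4: cell (5,2)='T' (+6 fires, +8 burnt)
Step 5: cell (5,2)='T' (+3 fires, +6 burnt)
Step 6: cell (5,2)='T' (+1 fires, +3 burnt)
Step 7: cell (5,2)='T' (+1 fires, +1 burnt)
Step 8: cell (5,2)='F' (+1 fires, +1 burnt)
  -> target ignites at step 8
Step 9: cell (5,2)='.' (+0 fires, +1 burnt)
  fire out at step 9

8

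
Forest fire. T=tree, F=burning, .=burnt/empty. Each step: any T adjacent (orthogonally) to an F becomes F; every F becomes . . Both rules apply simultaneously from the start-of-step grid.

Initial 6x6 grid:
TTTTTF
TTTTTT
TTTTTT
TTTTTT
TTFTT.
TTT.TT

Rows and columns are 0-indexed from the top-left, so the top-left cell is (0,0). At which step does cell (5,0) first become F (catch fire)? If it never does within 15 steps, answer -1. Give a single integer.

Step 1: cell (5,0)='T' (+6 fires, +2 burnt)
Step 2: cell (5,0)='T' (+9 fires, +6 burnt)
Step 3: cell (5,0)='F' (+11 fires, +9 burnt)
  -> target ignites at step 3
Step 4: cell (5,0)='.' (+4 fires, +11 burnt)
Step 5: cell (5,0)='.' (+2 fires, +4 burnt)
Step 6: cell (5,0)='.' (+0 fires, +2 burnt)
  fire out at step 6

3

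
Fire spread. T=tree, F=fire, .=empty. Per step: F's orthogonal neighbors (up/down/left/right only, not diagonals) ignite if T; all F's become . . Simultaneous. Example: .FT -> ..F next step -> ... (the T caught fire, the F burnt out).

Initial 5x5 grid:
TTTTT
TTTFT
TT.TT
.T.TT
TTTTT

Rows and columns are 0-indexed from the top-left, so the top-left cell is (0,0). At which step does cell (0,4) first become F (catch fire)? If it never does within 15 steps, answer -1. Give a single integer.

Step 1: cell (0,4)='T' (+4 fires, +1 burnt)
Step 2: cell (0,4)='F' (+5 fires, +4 burnt)
  -> target ignites at step 2
Step 3: cell (0,4)='.' (+5 fires, +5 burnt)
Step 4: cell (0,4)='.' (+5 fires, +5 burnt)
Step 5: cell (0,4)='.' (+1 fires, +5 burnt)
Step 6: cell (0,4)='.' (+1 fires, +1 burnt)
Step 7: cell (0,4)='.' (+0 fires, +1 burnt)
  fire out at step 7

2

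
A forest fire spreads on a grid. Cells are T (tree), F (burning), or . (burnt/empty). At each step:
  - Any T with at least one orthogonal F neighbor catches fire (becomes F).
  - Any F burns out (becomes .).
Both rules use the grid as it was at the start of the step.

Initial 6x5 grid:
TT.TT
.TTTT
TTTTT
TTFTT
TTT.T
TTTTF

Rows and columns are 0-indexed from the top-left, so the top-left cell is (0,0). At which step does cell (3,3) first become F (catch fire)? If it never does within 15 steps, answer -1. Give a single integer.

Step 1: cell (3,3)='F' (+6 fires, +2 burnt)
  -> target ignites at step 1
Step 2: cell (3,3)='.' (+7 fires, +6 burnt)
Step 3: cell (3,3)='.' (+6 fires, +7 burnt)
Step 4: cell (3,3)='.' (+4 fires, +6 burnt)
Step 5: cell (3,3)='.' (+2 fires, +4 burnt)
Step 6: cell (3,3)='.' (+0 fires, +2 burnt)
  fire out at step 6

1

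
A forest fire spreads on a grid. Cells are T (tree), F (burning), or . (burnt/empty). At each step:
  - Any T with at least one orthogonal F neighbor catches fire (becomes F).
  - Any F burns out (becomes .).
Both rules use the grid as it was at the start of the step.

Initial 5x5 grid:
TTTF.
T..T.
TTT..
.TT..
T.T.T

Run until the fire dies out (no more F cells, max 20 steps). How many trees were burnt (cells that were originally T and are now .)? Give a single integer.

Answer: 11

Derivation:
Step 1: +2 fires, +1 burnt (F count now 2)
Step 2: +1 fires, +2 burnt (F count now 1)
Step 3: +1 fires, +1 burnt (F count now 1)
Step 4: +1 fires, +1 burnt (F count now 1)
Step 5: +1 fires, +1 burnt (F count now 1)
Step 6: +1 fires, +1 burnt (F count now 1)
Step 7: +2 fires, +1 burnt (F count now 2)
Step 8: +1 fires, +2 burnt (F count now 1)
Step 9: +1 fires, +1 burnt (F count now 1)
Step 10: +0 fires, +1 burnt (F count now 0)
Fire out after step 10
Initially T: 13, now '.': 23
Total burnt (originally-T cells now '.'): 11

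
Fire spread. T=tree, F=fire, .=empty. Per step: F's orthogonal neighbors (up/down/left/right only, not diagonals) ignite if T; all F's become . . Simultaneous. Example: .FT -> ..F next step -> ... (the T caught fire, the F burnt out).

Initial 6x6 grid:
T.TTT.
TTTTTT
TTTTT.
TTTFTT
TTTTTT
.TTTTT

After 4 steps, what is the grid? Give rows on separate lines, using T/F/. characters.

Step 1: 4 trees catch fire, 1 burn out
  T.TTT.
  TTTTTT
  TTTFT.
  TTF.FT
  TTTFTT
  .TTTTT
Step 2: 8 trees catch fire, 4 burn out
  T.TTT.
  TTTFTT
  TTF.F.
  TF...F
  TTF.FT
  .TTFTT
Step 3: 9 trees catch fire, 8 burn out
  T.TFT.
  TTF.FT
  TF....
  F.....
  TF...F
  .TF.FT
Step 4: 8 trees catch fire, 9 burn out
  T.F.F.
  TF...F
  F.....
  ......
  F.....
  .F...F

T.F.F.
TF...F
F.....
......
F.....
.F...F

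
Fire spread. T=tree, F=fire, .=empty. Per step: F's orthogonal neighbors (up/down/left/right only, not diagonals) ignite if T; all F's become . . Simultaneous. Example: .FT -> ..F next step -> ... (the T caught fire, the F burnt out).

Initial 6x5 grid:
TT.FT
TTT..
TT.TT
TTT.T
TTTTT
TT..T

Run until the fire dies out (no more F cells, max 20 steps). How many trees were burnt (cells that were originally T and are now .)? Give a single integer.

Answer: 1

Derivation:
Step 1: +1 fires, +1 burnt (F count now 1)
Step 2: +0 fires, +1 burnt (F count now 0)
Fire out after step 2
Initially T: 22, now '.': 9
Total burnt (originally-T cells now '.'): 1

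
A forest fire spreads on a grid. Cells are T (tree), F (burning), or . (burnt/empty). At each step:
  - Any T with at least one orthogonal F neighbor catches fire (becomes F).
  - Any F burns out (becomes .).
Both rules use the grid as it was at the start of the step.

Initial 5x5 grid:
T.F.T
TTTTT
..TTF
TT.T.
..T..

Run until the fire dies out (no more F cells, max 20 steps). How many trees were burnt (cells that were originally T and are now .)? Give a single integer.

Step 1: +3 fires, +2 burnt (F count now 3)
Step 2: +5 fires, +3 burnt (F count now 5)
Step 3: +1 fires, +5 burnt (F count now 1)
Step 4: +1 fires, +1 burnt (F count now 1)
Step 5: +0 fires, +1 burnt (F count now 0)
Fire out after step 5
Initially T: 13, now '.': 22
Total burnt (originally-T cells now '.'): 10

Answer: 10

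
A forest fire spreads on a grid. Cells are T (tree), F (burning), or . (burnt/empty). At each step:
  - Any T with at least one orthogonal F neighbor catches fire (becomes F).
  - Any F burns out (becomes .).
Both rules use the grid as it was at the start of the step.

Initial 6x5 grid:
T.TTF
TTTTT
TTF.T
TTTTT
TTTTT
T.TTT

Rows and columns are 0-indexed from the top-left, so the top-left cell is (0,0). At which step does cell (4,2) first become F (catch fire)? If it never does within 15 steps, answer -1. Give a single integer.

Step 1: cell (4,2)='T' (+5 fires, +2 burnt)
Step 2: cell (4,2)='F' (+8 fires, +5 burnt)
  -> target ignites at step 2
Step 3: cell (4,2)='.' (+6 fires, +8 burnt)
Step 4: cell (4,2)='.' (+4 fires, +6 burnt)
Step 5: cell (4,2)='.' (+2 fires, +4 burnt)
Step 6: cell (4,2)='.' (+0 fires, +2 burnt)
  fire out at step 6

2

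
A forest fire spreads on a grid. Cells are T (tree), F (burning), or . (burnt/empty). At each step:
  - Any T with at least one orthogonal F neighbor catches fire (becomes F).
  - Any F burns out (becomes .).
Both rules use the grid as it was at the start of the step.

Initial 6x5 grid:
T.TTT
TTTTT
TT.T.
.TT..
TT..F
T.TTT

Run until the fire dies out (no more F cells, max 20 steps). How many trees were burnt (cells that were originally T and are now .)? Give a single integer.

Step 1: +1 fires, +1 burnt (F count now 1)
Step 2: +1 fires, +1 burnt (F count now 1)
Step 3: +1 fires, +1 burnt (F count now 1)
Step 4: +0 fires, +1 burnt (F count now 0)
Fire out after step 4
Initially T: 20, now '.': 13
Total burnt (originally-T cells now '.'): 3

Answer: 3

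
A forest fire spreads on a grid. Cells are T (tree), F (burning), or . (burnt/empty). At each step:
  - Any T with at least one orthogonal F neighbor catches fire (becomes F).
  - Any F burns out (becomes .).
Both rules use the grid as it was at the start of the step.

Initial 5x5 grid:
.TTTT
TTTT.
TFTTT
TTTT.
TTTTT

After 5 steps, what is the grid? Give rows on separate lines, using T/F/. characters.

Step 1: 4 trees catch fire, 1 burn out
  .TTTT
  TFTT.
  F.FTT
  TFTT.
  TTTTT
Step 2: 7 trees catch fire, 4 burn out
  .FTTT
  F.FT.
  ...FT
  F.FT.
  TFTTT
Step 3: 6 trees catch fire, 7 burn out
  ..FTT
  ...F.
  ....F
  ...F.
  F.FTT
Step 4: 2 trees catch fire, 6 burn out
  ...FT
  .....
  .....
  .....
  ...FT
Step 5: 2 trees catch fire, 2 burn out
  ....F
  .....
  .....
  .....
  ....F

....F
.....
.....
.....
....F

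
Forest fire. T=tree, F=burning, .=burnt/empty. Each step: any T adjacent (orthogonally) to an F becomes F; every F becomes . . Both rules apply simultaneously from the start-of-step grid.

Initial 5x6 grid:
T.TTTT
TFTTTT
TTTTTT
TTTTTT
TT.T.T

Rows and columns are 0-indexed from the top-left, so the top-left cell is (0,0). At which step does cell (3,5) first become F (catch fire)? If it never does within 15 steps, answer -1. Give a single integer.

Step 1: cell (3,5)='T' (+3 fires, +1 burnt)
Step 2: cell (3,5)='T' (+6 fires, +3 burnt)
Step 3: cell (3,5)='T' (+6 fires, +6 burnt)
Step 4: cell (3,5)='T' (+5 fires, +6 burnt)
Step 5: cell (3,5)='T' (+4 fires, +5 burnt)
Step 6: cell (3,5)='F' (+1 fires, +4 burnt)
  -> target ignites at step 6
Step 7: cell (3,5)='.' (+1 fires, +1 burnt)
Step 8: cell (3,5)='.' (+0 fires, +1 burnt)
  fire out at step 8

6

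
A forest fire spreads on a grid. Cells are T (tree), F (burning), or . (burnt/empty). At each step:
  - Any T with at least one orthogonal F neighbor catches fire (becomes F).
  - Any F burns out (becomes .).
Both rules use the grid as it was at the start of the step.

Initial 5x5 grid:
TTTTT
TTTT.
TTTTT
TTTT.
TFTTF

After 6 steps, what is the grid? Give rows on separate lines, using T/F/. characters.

Step 1: 4 trees catch fire, 2 burn out
  TTTTT
  TTTT.
  TTTTT
  TFTT.
  F.FF.
Step 2: 4 trees catch fire, 4 burn out
  TTTTT
  TTTT.
  TFTTT
  F.FF.
  .....
Step 3: 4 trees catch fire, 4 burn out
  TTTTT
  TFTT.
  F.FFT
  .....
  .....
Step 4: 5 trees catch fire, 4 burn out
  TFTTT
  F.FF.
  ....F
  .....
  .....
Step 5: 3 trees catch fire, 5 burn out
  F.FFT
  .....
  .....
  .....
  .....
Step 6: 1 trees catch fire, 3 burn out
  ....F
  .....
  .....
  .....
  .....

....F
.....
.....
.....
.....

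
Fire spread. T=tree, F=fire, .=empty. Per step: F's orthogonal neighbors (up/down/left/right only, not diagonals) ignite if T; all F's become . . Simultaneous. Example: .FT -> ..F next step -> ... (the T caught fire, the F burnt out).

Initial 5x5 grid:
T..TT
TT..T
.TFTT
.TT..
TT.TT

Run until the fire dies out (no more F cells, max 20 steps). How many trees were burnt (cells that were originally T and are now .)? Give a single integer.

Answer: 13

Derivation:
Step 1: +3 fires, +1 burnt (F count now 3)
Step 2: +3 fires, +3 burnt (F count now 3)
Step 3: +3 fires, +3 burnt (F count now 3)
Step 4: +3 fires, +3 burnt (F count now 3)
Step 5: +1 fires, +3 burnt (F count now 1)
Step 6: +0 fires, +1 burnt (F count now 0)
Fire out after step 6
Initially T: 15, now '.': 23
Total burnt (originally-T cells now '.'): 13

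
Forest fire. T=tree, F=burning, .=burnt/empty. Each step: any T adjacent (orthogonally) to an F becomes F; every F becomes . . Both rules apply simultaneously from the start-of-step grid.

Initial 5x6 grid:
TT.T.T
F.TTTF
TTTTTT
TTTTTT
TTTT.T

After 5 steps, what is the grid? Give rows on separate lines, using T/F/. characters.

Step 1: 5 trees catch fire, 2 burn out
  FT.T.F
  ..TTF.
  FTTTTF
  TTTTTT
  TTTT.T
Step 2: 6 trees catch fire, 5 burn out
  .F.T..
  ..TF..
  .FTTF.
  FTTTTF
  TTTT.T
Step 3: 8 trees catch fire, 6 burn out
  ...F..
  ..F...
  ..FF..
  .FTTF.
  FTTT.F
Step 4: 3 trees catch fire, 8 burn out
  ......
  ......
  ......
  ..FF..
  .FTT..
Step 5: 2 trees catch fire, 3 burn out
  ......
  ......
  ......
  ......
  ..FF..

......
......
......
......
..FF..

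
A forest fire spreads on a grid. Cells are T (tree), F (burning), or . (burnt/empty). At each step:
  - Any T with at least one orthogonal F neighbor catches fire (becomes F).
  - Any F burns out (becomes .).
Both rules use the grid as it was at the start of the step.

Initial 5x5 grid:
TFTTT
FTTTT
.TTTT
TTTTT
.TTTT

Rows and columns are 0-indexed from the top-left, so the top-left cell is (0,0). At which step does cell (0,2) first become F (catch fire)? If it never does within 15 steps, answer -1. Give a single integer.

Step 1: cell (0,2)='F' (+3 fires, +2 burnt)
  -> target ignites at step 1
Step 2: cell (0,2)='.' (+3 fires, +3 burnt)
Step 3: cell (0,2)='.' (+4 fires, +3 burnt)
Step 4: cell (0,2)='.' (+5 fires, +4 burnt)
Step 5: cell (0,2)='.' (+3 fires, +5 burnt)
Step 6: cell (0,2)='.' (+2 fires, +3 burnt)
Step 7: cell (0,2)='.' (+1 fires, +2 burnt)
Step 8: cell (0,2)='.' (+0 fires, +1 burnt)
  fire out at step 8

1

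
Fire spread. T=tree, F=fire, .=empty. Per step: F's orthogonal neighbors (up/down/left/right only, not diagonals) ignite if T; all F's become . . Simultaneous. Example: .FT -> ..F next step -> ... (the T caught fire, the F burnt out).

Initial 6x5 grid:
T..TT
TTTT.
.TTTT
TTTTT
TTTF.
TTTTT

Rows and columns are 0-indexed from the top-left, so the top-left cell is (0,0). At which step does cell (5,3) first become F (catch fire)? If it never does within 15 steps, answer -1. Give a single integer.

Step 1: cell (5,3)='F' (+3 fires, +1 burnt)
  -> target ignites at step 1
Step 2: cell (5,3)='.' (+6 fires, +3 burnt)
Step 3: cell (5,3)='.' (+6 fires, +6 burnt)
Step 4: cell (5,3)='.' (+5 fires, +6 burnt)
Step 5: cell (5,3)='.' (+2 fires, +5 burnt)
Step 6: cell (5,3)='.' (+1 fires, +2 burnt)
Step 7: cell (5,3)='.' (+1 fires, +1 burnt)
Step 8: cell (5,3)='.' (+0 fires, +1 burnt)
  fire out at step 8

1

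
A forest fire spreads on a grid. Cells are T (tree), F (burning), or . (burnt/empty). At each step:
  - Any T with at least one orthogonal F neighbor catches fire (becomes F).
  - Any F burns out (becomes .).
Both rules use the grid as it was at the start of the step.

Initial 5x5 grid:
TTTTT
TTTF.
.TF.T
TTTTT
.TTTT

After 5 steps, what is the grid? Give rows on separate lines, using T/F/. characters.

Step 1: 4 trees catch fire, 2 burn out
  TTTFT
  TTF..
  .F..T
  TTFTT
  .TTTT
Step 2: 6 trees catch fire, 4 burn out
  TTF.F
  TF...
  ....T
  TF.FT
  .TFTT
Step 3: 6 trees catch fire, 6 burn out
  TF...
  F....
  ....T
  F...F
  .F.FT
Step 4: 3 trees catch fire, 6 burn out
  F....
  .....
  ....F
  .....
  ....F
Step 5: 0 trees catch fire, 3 burn out
  .....
  .....
  .....
  .....
  .....

.....
.....
.....
.....
.....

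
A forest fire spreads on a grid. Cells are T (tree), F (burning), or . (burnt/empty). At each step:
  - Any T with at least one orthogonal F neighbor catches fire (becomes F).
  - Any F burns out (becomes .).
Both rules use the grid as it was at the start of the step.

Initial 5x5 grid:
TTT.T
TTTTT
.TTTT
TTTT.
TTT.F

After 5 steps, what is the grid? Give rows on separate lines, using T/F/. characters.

Step 1: 0 trees catch fire, 1 burn out
  TTT.T
  TTTTT
  .TTTT
  TTTT.
  TTT..
Step 2: 0 trees catch fire, 0 burn out
  TTT.T
  TTTTT
  .TTTT
  TTTT.
  TTT..
Step 3: 0 trees catch fire, 0 burn out
  TTT.T
  TTTTT
  .TTTT
  TTTT.
  TTT..
Step 4: 0 trees catch fire, 0 burn out
  TTT.T
  TTTTT
  .TTTT
  TTTT.
  TTT..
Step 5: 0 trees catch fire, 0 burn out
  TTT.T
  TTTTT
  .TTTT
  TTTT.
  TTT..

TTT.T
TTTTT
.TTTT
TTTT.
TTT..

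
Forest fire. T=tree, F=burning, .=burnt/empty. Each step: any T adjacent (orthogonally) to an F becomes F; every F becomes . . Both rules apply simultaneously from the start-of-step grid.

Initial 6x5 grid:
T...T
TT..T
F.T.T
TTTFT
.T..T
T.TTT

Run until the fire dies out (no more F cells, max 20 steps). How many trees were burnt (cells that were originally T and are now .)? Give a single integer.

Answer: 16

Derivation:
Step 1: +4 fires, +2 burnt (F count now 4)
Step 2: +6 fires, +4 burnt (F count now 6)
Step 3: +3 fires, +6 burnt (F count now 3)
Step 4: +2 fires, +3 burnt (F count now 2)
Step 5: +1 fires, +2 burnt (F count now 1)
Step 6: +0 fires, +1 burnt (F count now 0)
Fire out after step 6
Initially T: 17, now '.': 29
Total burnt (originally-T cells now '.'): 16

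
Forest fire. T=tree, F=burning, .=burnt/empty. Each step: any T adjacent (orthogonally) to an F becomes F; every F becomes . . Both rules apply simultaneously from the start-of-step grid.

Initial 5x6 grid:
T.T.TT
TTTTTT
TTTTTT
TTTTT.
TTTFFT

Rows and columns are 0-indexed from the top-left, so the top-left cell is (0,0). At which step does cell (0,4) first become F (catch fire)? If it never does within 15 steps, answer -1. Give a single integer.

Step 1: cell (0,4)='T' (+4 fires, +2 burnt)
Step 2: cell (0,4)='T' (+4 fires, +4 burnt)
Step 3: cell (0,4)='T' (+6 fires, +4 burnt)
Step 4: cell (0,4)='F' (+5 fires, +6 burnt)
  -> target ignites at step 4
Step 5: cell (0,4)='.' (+4 fires, +5 burnt)
Step 6: cell (0,4)='.' (+1 fires, +4 burnt)
Step 7: cell (0,4)='.' (+1 fires, +1 burnt)
Step 8: cell (0,4)='.' (+0 fires, +1 burnt)
  fire out at step 8

4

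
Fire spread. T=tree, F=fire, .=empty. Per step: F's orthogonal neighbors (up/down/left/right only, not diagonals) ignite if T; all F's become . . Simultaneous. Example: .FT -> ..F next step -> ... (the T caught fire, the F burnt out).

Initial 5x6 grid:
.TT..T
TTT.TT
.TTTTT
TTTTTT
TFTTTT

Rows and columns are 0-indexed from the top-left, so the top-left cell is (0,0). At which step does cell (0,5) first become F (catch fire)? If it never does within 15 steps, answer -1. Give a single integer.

Step 1: cell (0,5)='T' (+3 fires, +1 burnt)
Step 2: cell (0,5)='T' (+4 fires, +3 burnt)
Step 3: cell (0,5)='T' (+4 fires, +4 burnt)
Step 4: cell (0,5)='T' (+6 fires, +4 burnt)
Step 5: cell (0,5)='T' (+3 fires, +6 burnt)
Step 6: cell (0,5)='T' (+2 fires, +3 burnt)
Step 7: cell (0,5)='T' (+1 fires, +2 burnt)
Step 8: cell (0,5)='F' (+1 fires, +1 burnt)
  -> target ignites at step 8
Step 9: cell (0,5)='.' (+0 fires, +1 burnt)
  fire out at step 9

8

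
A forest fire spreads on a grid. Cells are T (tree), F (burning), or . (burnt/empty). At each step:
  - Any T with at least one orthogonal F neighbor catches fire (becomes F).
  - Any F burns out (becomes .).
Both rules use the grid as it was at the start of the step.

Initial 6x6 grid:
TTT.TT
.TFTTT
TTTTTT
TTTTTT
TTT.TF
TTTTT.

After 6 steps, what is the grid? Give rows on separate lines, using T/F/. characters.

Step 1: 6 trees catch fire, 2 burn out
  TTF.TT
  .F.FTT
  TTFTTT
  TTTTTF
  TTT.F.
  TTTTT.
Step 2: 8 trees catch fire, 6 burn out
  TF..TT
  ....FT
  TF.FTF
  TTFTF.
  TTT...
  TTTTF.
Step 3: 9 trees catch fire, 8 burn out
  F...FT
  .....F
  F...F.
  TF.F..
  TTF...
  TTTF..
Step 4: 4 trees catch fire, 9 burn out
  .....F
  ......
  ......
  F.....
  TF....
  TTF...
Step 5: 2 trees catch fire, 4 burn out
  ......
  ......
  ......
  ......
  F.....
  TF....
Step 6: 1 trees catch fire, 2 burn out
  ......
  ......
  ......
  ......
  ......
  F.....

......
......
......
......
......
F.....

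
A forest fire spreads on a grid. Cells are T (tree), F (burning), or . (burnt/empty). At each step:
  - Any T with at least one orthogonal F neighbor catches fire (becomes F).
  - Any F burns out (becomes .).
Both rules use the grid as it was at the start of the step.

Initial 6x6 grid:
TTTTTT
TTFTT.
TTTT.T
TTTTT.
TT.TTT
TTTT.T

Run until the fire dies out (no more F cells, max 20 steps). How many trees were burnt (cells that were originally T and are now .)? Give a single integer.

Step 1: +4 fires, +1 burnt (F count now 4)
Step 2: +7 fires, +4 burnt (F count now 7)
Step 3: +5 fires, +7 burnt (F count now 5)
Step 4: +5 fires, +5 burnt (F count now 5)
Step 5: +4 fires, +5 burnt (F count now 4)
Step 6: +3 fires, +4 burnt (F count now 3)
Step 7: +1 fires, +3 burnt (F count now 1)
Step 8: +0 fires, +1 burnt (F count now 0)
Fire out after step 8
Initially T: 30, now '.': 35
Total burnt (originally-T cells now '.'): 29

Answer: 29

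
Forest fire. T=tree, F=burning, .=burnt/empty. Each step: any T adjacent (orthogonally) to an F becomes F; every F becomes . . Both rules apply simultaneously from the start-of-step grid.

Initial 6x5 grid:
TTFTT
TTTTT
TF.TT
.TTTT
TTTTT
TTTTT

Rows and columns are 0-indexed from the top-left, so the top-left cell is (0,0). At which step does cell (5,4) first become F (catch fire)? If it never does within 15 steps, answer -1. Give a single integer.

Step 1: cell (5,4)='T' (+6 fires, +2 burnt)
Step 2: cell (5,4)='T' (+6 fires, +6 burnt)
Step 3: cell (5,4)='T' (+6 fires, +6 burnt)
Step 4: cell (5,4)='T' (+5 fires, +6 burnt)
Step 5: cell (5,4)='T' (+2 fires, +5 burnt)
Step 6: cell (5,4)='F' (+1 fires, +2 burnt)
  -> target ignites at step 6
Step 7: cell (5,4)='.' (+0 fires, +1 burnt)
  fire out at step 7

6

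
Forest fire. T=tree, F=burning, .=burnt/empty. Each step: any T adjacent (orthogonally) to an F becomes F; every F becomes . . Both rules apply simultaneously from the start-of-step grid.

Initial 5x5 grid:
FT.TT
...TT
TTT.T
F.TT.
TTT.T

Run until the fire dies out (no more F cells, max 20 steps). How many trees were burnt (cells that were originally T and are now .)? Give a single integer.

Answer: 9

Derivation:
Step 1: +3 fires, +2 burnt (F count now 3)
Step 2: +2 fires, +3 burnt (F count now 2)
Step 3: +2 fires, +2 burnt (F count now 2)
Step 4: +1 fires, +2 burnt (F count now 1)
Step 5: +1 fires, +1 burnt (F count now 1)
Step 6: +0 fires, +1 burnt (F count now 0)
Fire out after step 6
Initially T: 15, now '.': 19
Total burnt (originally-T cells now '.'): 9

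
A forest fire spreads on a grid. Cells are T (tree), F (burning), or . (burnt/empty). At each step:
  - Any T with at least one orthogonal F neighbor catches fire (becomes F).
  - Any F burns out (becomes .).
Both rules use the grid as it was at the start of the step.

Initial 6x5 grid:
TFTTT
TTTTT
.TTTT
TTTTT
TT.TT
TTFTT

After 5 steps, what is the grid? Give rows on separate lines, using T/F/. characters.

Step 1: 5 trees catch fire, 2 burn out
  F.FTT
  TFTTT
  .TTTT
  TTTTT
  TT.TT
  TF.FT
Step 2: 8 trees catch fire, 5 burn out
  ...FT
  F.FTT
  .FTTT
  TTTTT
  TF.FT
  F...F
Step 3: 7 trees catch fire, 8 burn out
  ....F
  ...FT
  ..FTT
  TFTFT
  F...F
  .....
Step 4: 5 trees catch fire, 7 burn out
  .....
  ....F
  ...FT
  F.F.F
  .....
  .....
Step 5: 1 trees catch fire, 5 burn out
  .....
  .....
  ....F
  .....
  .....
  .....

.....
.....
....F
.....
.....
.....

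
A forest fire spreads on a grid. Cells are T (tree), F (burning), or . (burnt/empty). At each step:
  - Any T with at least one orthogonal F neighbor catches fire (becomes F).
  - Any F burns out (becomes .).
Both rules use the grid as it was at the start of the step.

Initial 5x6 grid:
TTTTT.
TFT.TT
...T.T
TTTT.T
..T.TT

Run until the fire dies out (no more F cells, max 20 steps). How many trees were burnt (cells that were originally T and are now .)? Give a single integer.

Answer: 13

Derivation:
Step 1: +3 fires, +1 burnt (F count now 3)
Step 2: +2 fires, +3 burnt (F count now 2)
Step 3: +1 fires, +2 burnt (F count now 1)
Step 4: +1 fires, +1 burnt (F count now 1)
Step 5: +1 fires, +1 burnt (F count now 1)
Step 6: +1 fires, +1 burnt (F count now 1)
Step 7: +1 fires, +1 burnt (F count now 1)
Step 8: +1 fires, +1 burnt (F count now 1)
Step 9: +1 fires, +1 burnt (F count now 1)
Step 10: +1 fires, +1 burnt (F count now 1)
Step 11: +0 fires, +1 burnt (F count now 0)
Fire out after step 11
Initially T: 19, now '.': 24
Total burnt (originally-T cells now '.'): 13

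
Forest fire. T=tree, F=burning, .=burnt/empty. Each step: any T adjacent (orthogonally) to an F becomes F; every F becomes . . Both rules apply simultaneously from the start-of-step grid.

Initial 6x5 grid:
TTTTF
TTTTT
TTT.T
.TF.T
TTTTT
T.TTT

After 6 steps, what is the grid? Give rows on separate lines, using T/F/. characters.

Step 1: 5 trees catch fire, 2 burn out
  TTTF.
  TTTTF
  TTF.T
  .F..T
  TTFTT
  T.TTT
Step 2: 8 trees catch fire, 5 burn out
  TTF..
  TTFF.
  TF..F
  ....T
  TF.FT
  T.FTT
Step 3: 7 trees catch fire, 8 burn out
  TF...
  TF...
  F....
  ....F
  F...F
  T..FT
Step 4: 4 trees catch fire, 7 burn out
  F....
  F....
  .....
  .....
  .....
  F...F
Step 5: 0 trees catch fire, 4 burn out
  .....
  .....
  .....
  .....
  .....
  .....
Step 6: 0 trees catch fire, 0 burn out
  .....
  .....
  .....
  .....
  .....
  .....

.....
.....
.....
.....
.....
.....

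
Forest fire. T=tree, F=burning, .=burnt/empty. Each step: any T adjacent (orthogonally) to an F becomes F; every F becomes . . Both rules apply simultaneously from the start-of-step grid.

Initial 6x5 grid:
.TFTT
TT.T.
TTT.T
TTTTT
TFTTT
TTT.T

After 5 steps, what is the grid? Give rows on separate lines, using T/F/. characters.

Step 1: 6 trees catch fire, 2 burn out
  .F.FT
  TT.T.
  TTT.T
  TFTTT
  F.FTT
  TFT.T
Step 2: 9 trees catch fire, 6 burn out
  ....F
  TF.F.
  TFT.T
  F.FTT
  ...FT
  F.F.T
Step 3: 5 trees catch fire, 9 burn out
  .....
  F....
  F.F.T
  ...FT
  ....F
  ....T
Step 4: 2 trees catch fire, 5 burn out
  .....
  .....
  ....T
  ....F
  .....
  ....F
Step 5: 1 trees catch fire, 2 burn out
  .....
  .....
  ....F
  .....
  .....
  .....

.....
.....
....F
.....
.....
.....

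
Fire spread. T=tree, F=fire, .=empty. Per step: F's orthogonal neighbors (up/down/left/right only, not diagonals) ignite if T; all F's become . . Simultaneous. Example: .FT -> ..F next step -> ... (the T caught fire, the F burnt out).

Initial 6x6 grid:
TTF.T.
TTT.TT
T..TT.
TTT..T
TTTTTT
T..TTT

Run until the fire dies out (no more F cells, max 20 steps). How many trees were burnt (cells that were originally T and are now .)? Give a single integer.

Answer: 20

Derivation:
Step 1: +2 fires, +1 burnt (F count now 2)
Step 2: +2 fires, +2 burnt (F count now 2)
Step 3: +1 fires, +2 burnt (F count now 1)
Step 4: +1 fires, +1 burnt (F count now 1)
Step 5: +1 fires, +1 burnt (F count now 1)
Step 6: +2 fires, +1 burnt (F count now 2)
Step 7: +3 fires, +2 burnt (F count now 3)
Step 8: +1 fires, +3 burnt (F count now 1)
Step 9: +1 fires, +1 burnt (F count now 1)
Step 10: +2 fires, +1 burnt (F count now 2)
Step 11: +2 fires, +2 burnt (F count now 2)
Step 12: +2 fires, +2 burnt (F count now 2)
Step 13: +0 fires, +2 burnt (F count now 0)
Fire out after step 13
Initially T: 25, now '.': 31
Total burnt (originally-T cells now '.'): 20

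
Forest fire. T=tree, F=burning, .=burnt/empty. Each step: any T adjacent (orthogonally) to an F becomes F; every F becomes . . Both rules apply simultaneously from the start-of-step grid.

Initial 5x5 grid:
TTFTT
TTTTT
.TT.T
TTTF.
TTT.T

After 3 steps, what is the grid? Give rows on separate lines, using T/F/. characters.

Step 1: 4 trees catch fire, 2 burn out
  TF.FT
  TTFTT
  .TT.T
  TTF..
  TTT.T
Step 2: 7 trees catch fire, 4 burn out
  F...F
  TF.FT
  .TF.T
  TF...
  TTF.T
Step 3: 5 trees catch fire, 7 burn out
  .....
  F...F
  .F..T
  F....
  TF..T

.....
F...F
.F..T
F....
TF..T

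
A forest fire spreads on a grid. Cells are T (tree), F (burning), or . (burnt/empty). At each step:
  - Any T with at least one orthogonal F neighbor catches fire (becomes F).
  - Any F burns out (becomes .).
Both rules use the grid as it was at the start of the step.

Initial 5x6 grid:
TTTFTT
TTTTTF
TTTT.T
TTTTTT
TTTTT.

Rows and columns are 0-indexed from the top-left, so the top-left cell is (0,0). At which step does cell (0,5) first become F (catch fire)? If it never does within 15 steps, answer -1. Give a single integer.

Step 1: cell (0,5)='F' (+6 fires, +2 burnt)
  -> target ignites at step 1
Step 2: cell (0,5)='.' (+4 fires, +6 burnt)
Step 3: cell (0,5)='.' (+5 fires, +4 burnt)
Step 4: cell (0,5)='.' (+5 fires, +5 burnt)
Step 5: cell (0,5)='.' (+3 fires, +5 burnt)
Step 6: cell (0,5)='.' (+2 fires, +3 burnt)
Step 7: cell (0,5)='.' (+1 fires, +2 burnt)
Step 8: cell (0,5)='.' (+0 fires, +1 burnt)
  fire out at step 8

1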